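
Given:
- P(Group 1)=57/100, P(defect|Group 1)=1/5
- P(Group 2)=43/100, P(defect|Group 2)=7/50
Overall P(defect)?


P(B) = Σ P(B|Aᵢ)×P(Aᵢ)
  1/5×57/100 = 57/500
  7/50×43/100 = 301/5000
Sum = 871/5000

P(defect) = 871/5000 ≈ 17.42%


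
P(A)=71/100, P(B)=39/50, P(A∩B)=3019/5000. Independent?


P(A)×P(B) = 2769/5000
P(A∩B) = 3019/5000
Not equal → NOT independent

No, not independent


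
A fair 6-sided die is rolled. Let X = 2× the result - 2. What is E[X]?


E[die] = (1+6)/2 = 7/2
E[X] = 2×7/2 - 2 = 5

E[X] = 5


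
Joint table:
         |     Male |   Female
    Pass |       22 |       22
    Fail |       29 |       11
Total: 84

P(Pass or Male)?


P(Pass∨Male) = P(Pass) + P(Male) - P(Pass∧Male)
= (44 + 51 - 22)/84 = 73/84

P = 73/84 ≈ 86.90%


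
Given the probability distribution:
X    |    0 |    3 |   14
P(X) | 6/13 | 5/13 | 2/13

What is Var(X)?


E[X] = 43/13
E[X²] = 437/13
Var(X) = E[X²] - (E[X])² = 437/13 - 1849/169 = 3832/169

Var(X) = 3832/169 ≈ 22.6746


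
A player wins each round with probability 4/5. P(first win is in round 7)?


Geometric: P(X=7) = (1-p)^(k-1)×p = (1/5)^6×4/5 = 4/78125

P(X=7) = 4/78125 ≈ 0.01%


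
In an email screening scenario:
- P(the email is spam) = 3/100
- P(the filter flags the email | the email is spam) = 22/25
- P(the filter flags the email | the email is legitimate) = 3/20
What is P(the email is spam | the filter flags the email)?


Using Bayes' theorem:
P(A|B) = P(B|A)·P(A) / P(B)

P(the filter flags the email) = 22/25 × 3/100 + 3/20 × 97/100
= 33/1250 + 291/2000 = 1719/10000

P(the email is spam|the filter flags the email) = (33/1250) / (1719/10000) = 88/573

P(the email is spam|the filter flags the email) = 88/573 ≈ 15.36%


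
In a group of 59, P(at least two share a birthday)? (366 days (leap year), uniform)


P(all different) = Π(366-i)/366 for i=0..58
= 0.007112
P(match) = 1 - 0.007112 = 0.992888

P ≈ 0.9929 ≈ 99.29%


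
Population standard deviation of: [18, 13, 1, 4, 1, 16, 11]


Mean = 64/7
  (18-64/7)²=3844/49
  (13-64/7)²=729/49
  (1-64/7)²=3249/49
  (4-64/7)²=1296/49
  (1-64/7)²=3249/49
  (16-64/7)²=2304/49
  (11-64/7)²=169/49
Σ(x-μ)² = 2120/7
σ² = (2120/7)/7 = 2120/49

σ = √(2120/49) ≈ 6.5776


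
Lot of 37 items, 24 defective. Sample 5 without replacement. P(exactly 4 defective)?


Hypergeometric: C(24,4)×C(13,1)/C(37,5)
= 10626×13/435897 = 598/1887

P(X=4) = 598/1887 ≈ 31.69%


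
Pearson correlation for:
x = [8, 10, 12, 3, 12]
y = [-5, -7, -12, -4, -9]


n=5, Σx=45, Σy=-37, Σxy=-374, Σx²=461, Σy²=315
r = (5×(-374) - 45×(-37))/√((5×461 - 45²)(5×315 - (-37)²))
= -205/√(280×206) = -205/√57680 ≈ -205/240.1666 ≈ -0.8536

r ≈ -0.8536


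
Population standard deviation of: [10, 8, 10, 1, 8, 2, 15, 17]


Mean = 71/8
  (10-71/8)²=81/64
  (8-71/8)²=49/64
  (10-71/8)²=81/64
  (1-71/8)²=3969/64
  (8-71/8)²=49/64
  (2-71/8)²=3025/64
  (15-71/8)²=2401/64
  (17-71/8)²=4225/64
Σ(x-μ)² = 1735/8
σ² = (1735/8)/8 = 1735/64

σ = √(1735/64) ≈ 5.2067


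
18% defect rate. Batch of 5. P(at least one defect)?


P(all good) = (41/50)^5 = 115856201/312500000
P(≥1 defect) = 196643799/312500000

P = 196643799/312500000 ≈ 62.93%


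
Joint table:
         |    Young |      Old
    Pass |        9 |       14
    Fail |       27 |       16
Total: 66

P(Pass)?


P(Pass) = (9+14)/66 = 23/66

P(Pass) = 23/66 ≈ 34.85%


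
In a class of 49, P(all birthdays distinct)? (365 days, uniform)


P(all different) = Π(365-i)/365 for i=0..48
= (365/365)×(364/365)×...×(317/365)
= 0.034220

P ≈ 0.0342 ≈ 3.42%


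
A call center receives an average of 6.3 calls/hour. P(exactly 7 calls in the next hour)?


Poisson(λ=6.3): P(X=7) = e^(-λ)×λ^k/k!
= e^(-6.3) × 6.3^7 / 7!
≈ 0.001836304777 × 393898.063917 / 5040 ≈ 0.143515

P(X=7) ≈ 0.143515 ≈ 14.35%


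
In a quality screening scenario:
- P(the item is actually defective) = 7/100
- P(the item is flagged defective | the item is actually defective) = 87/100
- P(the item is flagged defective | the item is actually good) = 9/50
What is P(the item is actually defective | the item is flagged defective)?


Using Bayes' theorem:
P(A|B) = P(B|A)·P(A) / P(B)

P(the item is flagged defective) = 87/100 × 7/100 + 9/50 × 93/100
= 609/10000 + 837/5000 = 2283/10000

P(the item is actually defective|the item is flagged defective) = (609/10000) / (2283/10000) = 203/761

P(the item is actually defective|the item is flagged defective) = 203/761 ≈ 26.68%


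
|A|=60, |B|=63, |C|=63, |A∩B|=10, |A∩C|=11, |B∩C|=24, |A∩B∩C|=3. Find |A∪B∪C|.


|A∪B∪C| = 60+63+63-10-11-24+3 = 144

|A∪B∪C| = 144


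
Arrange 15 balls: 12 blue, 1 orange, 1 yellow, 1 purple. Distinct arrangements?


15!/(12!×1!×1!×1!) = 2730

2730


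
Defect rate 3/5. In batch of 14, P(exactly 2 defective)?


Binomial: P(X=2) = C(14,2)×p^2×(1-p)^12
= 91 × 9/25 × 4096/244140625 = 3354624/6103515625

P(X=2) = 3354624/6103515625 ≈ 0.05%


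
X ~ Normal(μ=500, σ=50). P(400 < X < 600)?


z₁=(400-500)/50=-2.0, z₂=(600-500)/50=2.0
P = Φ(2.0) - Φ(-2.0) = 0.977250 - 0.022750 = 0.954500 ≈ 0.9545

P(400 < X < 600) ≈ 0.9545


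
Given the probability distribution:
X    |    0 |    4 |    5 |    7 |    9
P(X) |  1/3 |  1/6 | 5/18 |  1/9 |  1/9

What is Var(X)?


E[X] = 23/6
E[X²] = 433/18
Var(X) = E[X²] - (E[X])² = 433/18 - 529/36 = 337/36

Var(X) = 337/36 ≈ 9.3611


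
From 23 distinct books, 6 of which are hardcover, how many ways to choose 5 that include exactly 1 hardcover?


Choose 1 of the 6 hardcovers and 4 of the other 17 books:
C(6,1)×C(17,4) = 6×2380 = 14280

14280


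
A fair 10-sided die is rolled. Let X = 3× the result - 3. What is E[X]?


E[die] = (1+10)/2 = 11/2
E[X] = 3×11/2 - 3 = 27/2

E[X] = 27/2


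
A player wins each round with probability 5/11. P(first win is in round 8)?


Geometric: P(X=8) = (1-p)^(k-1)×p = (6/11)^7×5/11 = 1399680/214358881

P(X=8) = 1399680/214358881 ≈ 0.65%


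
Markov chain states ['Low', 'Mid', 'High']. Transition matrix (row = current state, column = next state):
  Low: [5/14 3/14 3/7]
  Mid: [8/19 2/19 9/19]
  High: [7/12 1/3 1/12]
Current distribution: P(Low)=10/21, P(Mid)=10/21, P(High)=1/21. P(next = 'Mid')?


P(next=Mid) = Σᵢ P(now=i)×P(i→Mid)
= 10/21×3/14 + 10/21×2/19 + 1/21×1/3
= 5/49 + 20/399 + 1/63 = 1408/8379

P = 1408/8379 ≈ 0.1680


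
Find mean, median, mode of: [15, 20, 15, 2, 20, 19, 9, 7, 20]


Sorted: [2, 7, 9, 15, 15, 19, 20, 20, 20]
Mean = 127/9
Median = 15
Freq: {15: 2, 20: 3, 2: 1, 19: 1, 9: 1, 7: 1}
Mode: [20]

Mean=127/9, Median=15, Mode=20


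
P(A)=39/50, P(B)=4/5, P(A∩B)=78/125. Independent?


P(A)×P(B) = 78/125
P(A∩B) = 78/125
Equal ✓ → Independent

Yes, independent


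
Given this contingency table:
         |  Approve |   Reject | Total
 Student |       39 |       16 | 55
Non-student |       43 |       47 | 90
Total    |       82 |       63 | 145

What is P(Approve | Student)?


P(Approve | Student) = 39/(39+16) = 39/55

P(Approve|Student) = 39/55 ≈ 70.91%


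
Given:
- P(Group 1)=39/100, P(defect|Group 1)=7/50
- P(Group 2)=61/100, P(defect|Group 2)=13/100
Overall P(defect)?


P(B) = Σ P(B|Aᵢ)×P(Aᵢ)
  7/50×39/100 = 273/5000
  13/100×61/100 = 793/10000
Sum = 1339/10000

P(defect) = 1339/10000 ≈ 13.39%


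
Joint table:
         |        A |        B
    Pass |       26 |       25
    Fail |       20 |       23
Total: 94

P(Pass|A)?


P(Pass|A) = 26/(26+20) = 26/46 = 13/23

P = 13/23 ≈ 56.52%


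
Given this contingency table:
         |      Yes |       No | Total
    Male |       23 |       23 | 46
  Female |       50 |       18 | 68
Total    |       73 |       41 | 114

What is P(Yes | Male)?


P(Yes | Male) = 23/(23+23) = 23/46 = 1/2

P(Yes|Male) = 1/2 ≈ 50.00%


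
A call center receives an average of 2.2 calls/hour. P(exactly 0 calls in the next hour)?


Poisson(λ=2.2): P(X=0) = e^(-λ)×λ^k/k!
= e^(-2.2) × 2.2^0 / 0!
≈ 0.1108031584 × 1 / 1 ≈ 0.110803

P(X=0) ≈ 0.110803 ≈ 11.08%


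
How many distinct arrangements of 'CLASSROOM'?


Letters: 9, freq: {'C': 1, 'L': 1, 'A': 1, 'S': 2, 'R': 1, 'O': 2, 'M': 1}
9!/(1!×1!×1!×2!×1!×2!×1!) = 362880/4 = 90720

90720


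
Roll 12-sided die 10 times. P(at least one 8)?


P(no 8)^10 = (11/12)^10 = 25937424601/61917364224
P(≥1) = 1 - 25937424601/61917364224 = 35979939623/61917364224

P = 35979939623/61917364224 ≈ 58.11%


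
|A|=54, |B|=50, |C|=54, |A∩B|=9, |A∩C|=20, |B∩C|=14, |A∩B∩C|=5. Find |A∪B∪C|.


|A∪B∪C| = 54+50+54-9-20-14+5 = 120

|A∪B∪C| = 120


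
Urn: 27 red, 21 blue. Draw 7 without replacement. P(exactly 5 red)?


Hypergeometric: C(27,5)×C(21,2)/C(48,7)
= 80730×210/73629072 = 20475/88924

P(X=5) = 20475/88924 ≈ 23.03%


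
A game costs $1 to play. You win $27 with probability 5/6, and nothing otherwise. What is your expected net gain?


E[gain] = (27-1)×5/6 + (-1)×1/6
= 65/3 - 1/6 = 43/2

Expected net gain = $43/2 ≈ $21.50


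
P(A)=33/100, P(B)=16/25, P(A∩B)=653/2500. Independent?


P(A)×P(B) = 132/625
P(A∩B) = 653/2500
Not equal → NOT independent

No, not independent


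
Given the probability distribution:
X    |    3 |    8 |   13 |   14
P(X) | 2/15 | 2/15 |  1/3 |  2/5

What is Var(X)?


E[X] = 57/5
E[X²] = 2167/15
Var(X) = E[X²] - (E[X])² = 2167/15 - 3249/25 = 1088/75

Var(X) = 1088/75 ≈ 14.5067


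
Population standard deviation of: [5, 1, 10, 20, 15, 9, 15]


Mean = 75/7
  (5-75/7)²=1600/49
  (1-75/7)²=4624/49
  (10-75/7)²=25/49
  (20-75/7)²=4225/49
  (15-75/7)²=900/49
  (9-75/7)²=144/49
  (15-75/7)²=900/49
Σ(x-μ)² = 1774/7
σ² = (1774/7)/7 = 1774/49

σ = √(1774/49) ≈ 6.0170


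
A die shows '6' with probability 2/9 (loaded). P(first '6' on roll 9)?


Geometric: P(X=9) = (1-p)^(k-1)×p = (7/9)^8×2/9 = 11529602/387420489

P(X=9) = 11529602/387420489 ≈ 2.98%


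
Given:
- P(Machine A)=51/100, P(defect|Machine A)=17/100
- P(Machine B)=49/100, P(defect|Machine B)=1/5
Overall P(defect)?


P(B) = Σ P(B|Aᵢ)×P(Aᵢ)
  17/100×51/100 = 867/10000
  1/5×49/100 = 49/500
Sum = 1847/10000

P(defect) = 1847/10000 ≈ 18.47%


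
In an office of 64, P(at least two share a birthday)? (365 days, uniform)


P(all different) = Π(365-i)/365 for i=0..63
= 0.002810
P(match) = 1 - 0.002810 = 0.997190

P ≈ 0.9972 ≈ 99.72%


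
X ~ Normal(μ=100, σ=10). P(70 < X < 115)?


z₁=(70-100)/10=-3.0, z₂=(115-100)/10=1.5
P = Φ(1.5) - Φ(-3.0) = 0.933193 - 0.001350 = 0.931843 ≈ 0.9318

P(70 < X < 115) ≈ 0.9318


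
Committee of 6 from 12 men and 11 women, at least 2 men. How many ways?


Count by #men:
  2M,4W: C(12,2)×C(11,4)=21780
  3M,3W: C(12,3)×C(11,3)=36300
  4M,2W: C(12,4)×C(11,2)=27225
  5M,1W: C(12,5)×C(11,1)=8712
  6M,0W: C(12,6)×C(11,0)=924
Total = 94941

94941


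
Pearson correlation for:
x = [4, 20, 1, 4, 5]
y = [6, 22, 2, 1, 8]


n=5, Σx=34, Σy=39, Σxy=510, Σx²=458, Σy²=589
r = (5×510 - 34×39)/√((5×458 - 34²)(5×589 - 39²))
= 1224/√(1134×1424) = 1224/√1614816 ≈ 1224/1270.7541 ≈ 0.9632

r ≈ 0.9632


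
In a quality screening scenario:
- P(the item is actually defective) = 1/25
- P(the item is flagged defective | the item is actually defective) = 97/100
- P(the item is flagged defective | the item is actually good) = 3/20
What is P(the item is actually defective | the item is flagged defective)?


Using Bayes' theorem:
P(A|B) = P(B|A)·P(A) / P(B)

P(the item is flagged defective) = 97/100 × 1/25 + 3/20 × 24/25
= 97/2500 + 18/125 = 457/2500

P(the item is actually defective|the item is flagged defective) = (97/2500) / (457/2500) = 97/457

P(the item is actually defective|the item is flagged defective) = 97/457 ≈ 21.23%


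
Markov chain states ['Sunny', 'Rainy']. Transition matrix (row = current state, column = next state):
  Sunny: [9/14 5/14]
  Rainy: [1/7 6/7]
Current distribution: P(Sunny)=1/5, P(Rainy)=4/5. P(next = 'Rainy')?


P(next=Rainy) = Σᵢ P(now=i)×P(i→Rainy)
= 1/5×5/14 + 4/5×6/7
= 1/14 + 24/35 = 53/70

P = 53/70 ≈ 0.7571


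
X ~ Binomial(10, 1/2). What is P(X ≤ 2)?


P(X ≤ 2) = Σ P(X=i) for i=0..2
P(X=0) = 1/1024
P(X=1) = 5/512
P(X=2) = 45/1024
Sum = 7/128

P(X ≤ 2) = 7/128 ≈ 5.47%


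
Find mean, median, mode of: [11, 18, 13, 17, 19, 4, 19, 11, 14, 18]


Sorted: [4, 11, 11, 13, 14, 17, 18, 18, 19, 19]
Mean = 144/10 = 72/5
Median = 31/2
Freq: {11: 2, 18: 2, 13: 1, 17: 1, 19: 2, 4: 1, 14: 1}
Mode: [11, 18, 19]

Mean=72/5, Median=31/2, Mode=[11, 18, 19]


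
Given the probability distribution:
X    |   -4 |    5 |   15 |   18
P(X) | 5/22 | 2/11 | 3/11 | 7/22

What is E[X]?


E[X] = Σ x·P(X=x)
= (-4)×(5/22) + (5)×(2/11) + (15)×(3/11) + (18)×(7/22)
= 108/11

E[X] = 108/11


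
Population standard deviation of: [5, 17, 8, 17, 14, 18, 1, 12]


Mean = 92/8 = 23/2
  (5-23/2)²=169/4
  (17-23/2)²=121/4
  (8-23/2)²=49/4
  (17-23/2)²=121/4
  (14-23/2)²=25/4
  (18-23/2)²=169/4
  (1-23/2)²=441/4
  (12-23/2)²=1/4
Σ(x-μ)² = 274
σ² = 274/8 = 137/4

σ = √(137/4) ≈ 5.8523


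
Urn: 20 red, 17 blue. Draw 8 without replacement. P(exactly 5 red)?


Hypergeometric: C(20,5)×C(17,3)/C(37,8)
= 15504×680/38608020 = 10336/37851

P(X=5) = 10336/37851 ≈ 27.31%


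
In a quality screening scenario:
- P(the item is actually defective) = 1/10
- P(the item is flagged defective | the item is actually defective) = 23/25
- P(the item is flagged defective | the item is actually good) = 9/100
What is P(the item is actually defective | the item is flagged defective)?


Using Bayes' theorem:
P(A|B) = P(B|A)·P(A) / P(B)

P(the item is flagged defective) = 23/25 × 1/10 + 9/100 × 9/10
= 23/250 + 81/1000 = 173/1000

P(the item is actually defective|the item is flagged defective) = (23/250) / (173/1000) = 92/173

P(the item is actually defective|the item is flagged defective) = 92/173 ≈ 53.18%


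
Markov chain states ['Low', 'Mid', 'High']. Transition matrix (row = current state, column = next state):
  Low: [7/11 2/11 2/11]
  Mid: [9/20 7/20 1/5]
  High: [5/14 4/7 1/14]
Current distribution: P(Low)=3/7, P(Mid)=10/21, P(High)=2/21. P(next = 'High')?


P(next=High) = Σᵢ P(now=i)×P(i→High)
= 3/7×2/11 + 10/21×1/5 + 2/21×1/14
= 6/77 + 2/21 + 1/147 = 97/539

P = 97/539 ≈ 0.1800


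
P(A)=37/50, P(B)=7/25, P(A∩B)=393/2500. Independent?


P(A)×P(B) = 259/1250
P(A∩B) = 393/2500
Not equal → NOT independent

No, not independent


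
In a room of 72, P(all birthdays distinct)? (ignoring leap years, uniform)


P(all different) = Π(365-i)/365 for i=0..71
= (365/365)×(364/365)×...×(294/365)
= 0.000547

P ≈ 0.0005 ≈ 0.05%


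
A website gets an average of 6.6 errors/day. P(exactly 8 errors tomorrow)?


Poisson(λ=6.6): P(X=8) = e^(-λ)×λ^k/k!
= e^(-6.6) × 6.6^8 / 8!
≈ 0.001360368038 × 3600406.0627 / 40320 ≈ 0.121475

P(X=8) ≈ 0.121475 ≈ 12.15%


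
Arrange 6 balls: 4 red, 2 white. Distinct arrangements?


6!/(4!×2!) = 15

15


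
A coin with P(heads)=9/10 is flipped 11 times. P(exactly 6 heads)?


Binomial: P(X=6) = C(11,6)×p^6×(1-p)^5
= 462 × 531441/1000000 × 1/100000 = 122762871/50000000000

P(X=6) = 122762871/50000000000 ≈ 0.25%


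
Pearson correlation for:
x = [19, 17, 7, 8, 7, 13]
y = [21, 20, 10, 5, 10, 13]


n=6, Σx=71, Σy=79, Σxy=1088, Σx²=981, Σy²=1235
r = (6×1088 - 71×79)/√((6×981 - 71²)(6×1235 - 79²))
= 919/√(845×1169) = 919/√987805 ≈ 919/993.8838 ≈ 0.9247

r ≈ 0.9247


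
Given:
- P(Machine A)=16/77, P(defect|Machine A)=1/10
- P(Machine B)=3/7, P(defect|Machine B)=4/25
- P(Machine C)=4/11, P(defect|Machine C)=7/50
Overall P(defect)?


P(B) = Σ P(B|Aᵢ)×P(Aᵢ)
  1/10×16/77 = 8/385
  4/25×3/7 = 12/175
  7/50×4/11 = 14/275
Sum = 54/385

P(defect) = 54/385 ≈ 14.03%


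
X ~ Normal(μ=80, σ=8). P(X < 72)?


z = (72-80)/8 = -1.0
P(Z < -1.0) = 0.1587

P(X < 72) ≈ 0.1587


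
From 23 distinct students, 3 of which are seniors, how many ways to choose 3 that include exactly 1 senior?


Choose 1 of the 3 seniors and 2 of the other 20 students:
C(3,1)×C(20,2) = 3×190 = 570

570


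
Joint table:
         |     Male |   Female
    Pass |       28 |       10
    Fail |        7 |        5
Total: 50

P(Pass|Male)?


P(Pass|Male) = 28/(28+7) = 28/35 = 4/5

P = 4/5 ≈ 80.00%


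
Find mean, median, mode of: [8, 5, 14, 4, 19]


Sorted: [4, 5, 8, 14, 19]
Mean = 50/5 = 10
Median = 8
Freq: {8: 1, 5: 1, 14: 1, 4: 1, 19: 1}
Mode: No mode

Mean=10, Median=8, Mode=No mode


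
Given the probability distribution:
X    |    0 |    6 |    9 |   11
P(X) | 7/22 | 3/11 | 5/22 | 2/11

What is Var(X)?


E[X] = 125/22
E[X²] = 1105/22
Var(X) = E[X²] - (E[X])² = 1105/22 - 15625/484 = 8685/484

Var(X) = 8685/484 ≈ 17.9442


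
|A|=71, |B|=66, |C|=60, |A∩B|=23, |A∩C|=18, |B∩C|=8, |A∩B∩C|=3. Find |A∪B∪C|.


|A∪B∪C| = 71+66+60-23-18-8+3 = 151

|A∪B∪C| = 151


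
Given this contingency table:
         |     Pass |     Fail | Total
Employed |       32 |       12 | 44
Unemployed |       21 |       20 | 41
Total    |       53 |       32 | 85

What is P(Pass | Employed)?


P(Pass | Employed) = 32/(32+12) = 32/44 = 8/11

P(Pass|Employed) = 8/11 ≈ 72.73%


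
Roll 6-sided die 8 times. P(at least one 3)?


P(no 3)^8 = (5/6)^8 = 390625/1679616
P(≥1) = 1 - 390625/1679616 = 1288991/1679616

P = 1288991/1679616 ≈ 76.74%


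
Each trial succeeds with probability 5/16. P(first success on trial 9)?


Geometric: P(X=9) = (1-p)^(k-1)×p = (11/16)^8×5/16 = 1071794405/68719476736

P(X=9) = 1071794405/68719476736 ≈ 1.56%


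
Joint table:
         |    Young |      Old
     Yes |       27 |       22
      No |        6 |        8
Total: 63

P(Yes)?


P(Yes) = (27+22)/63 = 49/63 = 7/9

P(Yes) = 7/9 ≈ 77.78%


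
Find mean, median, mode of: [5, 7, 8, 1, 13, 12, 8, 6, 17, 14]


Sorted: [1, 5, 6, 7, 8, 8, 12, 13, 14, 17]
Mean = 91/10
Median = 8
Freq: {5: 1, 7: 1, 8: 2, 1: 1, 13: 1, 12: 1, 6: 1, 17: 1, 14: 1}
Mode: [8]

Mean=91/10, Median=8, Mode=8


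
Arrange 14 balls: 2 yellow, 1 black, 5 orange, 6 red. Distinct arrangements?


14!/(2!×1!×5!×6!) = 504504

504504


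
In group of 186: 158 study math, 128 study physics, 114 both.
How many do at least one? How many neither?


|A∪B| = 158+128-114 = 172
Neither = 186-172 = 14

At least one: 172; Neither: 14


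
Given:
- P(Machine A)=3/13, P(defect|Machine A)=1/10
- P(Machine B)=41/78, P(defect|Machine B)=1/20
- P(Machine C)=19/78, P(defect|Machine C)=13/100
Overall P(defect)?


P(B) = Σ P(B|Aᵢ)×P(Aᵢ)
  1/10×3/13 = 3/130
  1/20×41/78 = 41/1560
  13/100×19/78 = 19/600
Sum = 79/975

P(defect) = 79/975 ≈ 8.10%


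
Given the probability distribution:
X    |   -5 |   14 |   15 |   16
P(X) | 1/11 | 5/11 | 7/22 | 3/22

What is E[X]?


E[X] = Σ x·P(X=x)
= (-5)×(1/11) + (14)×(5/11) + (15)×(7/22) + (16)×(3/22)
= 283/22

E[X] = 283/22


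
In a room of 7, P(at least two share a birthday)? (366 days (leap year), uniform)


P(all different) = Π(366-i)/366 for i=0..6
= 0.943914
P(match) = 1 - 0.943914 = 0.056086

P ≈ 0.0561 ≈ 5.61%


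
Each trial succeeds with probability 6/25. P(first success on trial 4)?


Geometric: P(X=4) = (1-p)^(k-1)×p = (19/25)^3×6/25 = 41154/390625

P(X=4) = 41154/390625 ≈ 10.54%


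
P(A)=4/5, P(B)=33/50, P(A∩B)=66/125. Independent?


P(A)×P(B) = 66/125
P(A∩B) = 66/125
Equal ✓ → Independent

Yes, independent


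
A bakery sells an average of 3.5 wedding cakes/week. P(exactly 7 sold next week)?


Poisson(λ=3.5): P(X=7) = e^(-λ)×λ^k/k!
= e^(-3.5) × 3.5^7 / 7!
≈ 0.03019738342 × 6433.9296875 / 5040 ≈ 0.038549

P(X=7) ≈ 0.038549 ≈ 3.85%


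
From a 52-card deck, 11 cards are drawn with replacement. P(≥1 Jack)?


P(not a Jack) = 48/52 = 12/13
P(none in 11 draws) = (12/13)^11 = 743008370688/1792160394037
P(≥1 Jack) = 1 - 743008370688/1792160394037 = 1049152023349/1792160394037

P = 1049152023349/1792160394037 ≈ 58.54%


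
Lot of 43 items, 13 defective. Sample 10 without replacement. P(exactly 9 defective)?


Hypergeometric: C(13,9)×C(30,1)/C(43,10)
= 715×30/1917334783 = 1650/147487291

P(X=9) = 1650/147487291 ≈ 0.00%


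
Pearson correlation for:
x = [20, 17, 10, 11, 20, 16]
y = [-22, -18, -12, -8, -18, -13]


n=6, Σx=94, Σy=-91, Σxy=-1522, Σx²=1566, Σy²=1509
r = (6×(-1522) - 94×(-91))/√((6×1566 - 94²)(6×1509 - (-91)²))
= -578/√(560×773) = -578/√432880 ≈ -578/657.9362 ≈ -0.8785

r ≈ -0.8785


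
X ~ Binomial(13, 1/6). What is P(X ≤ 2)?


P(X ≤ 2) = Σ P(X=i) for i=0..2
P(X=0) = 1220703125/13060694016
P(X=1) = 3173828125/13060694016
P(X=2) = 634765625/2176782336
Sum = 341796875/544195584

P(X ≤ 2) = 341796875/544195584 ≈ 62.81%


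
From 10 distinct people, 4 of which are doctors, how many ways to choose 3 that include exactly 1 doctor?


Choose 1 of the 4 doctors and 2 of the other 6 people:
C(4,1)×C(6,2) = 4×15 = 60

60


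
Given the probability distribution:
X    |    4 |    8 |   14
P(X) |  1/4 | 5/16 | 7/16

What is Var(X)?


E[X] = 77/8
E[X²] = 439/4
Var(X) = E[X²] - (E[X])² = 439/4 - 5929/64 = 1095/64

Var(X) = 1095/64 ≈ 17.1094


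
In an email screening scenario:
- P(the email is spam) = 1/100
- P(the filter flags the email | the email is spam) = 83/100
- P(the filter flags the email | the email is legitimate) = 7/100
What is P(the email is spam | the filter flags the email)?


Using Bayes' theorem:
P(A|B) = P(B|A)·P(A) / P(B)

P(the filter flags the email) = 83/100 × 1/100 + 7/100 × 99/100
= 83/10000 + 693/10000 = 97/1250

P(the email is spam|the filter flags the email) = (83/10000) / (97/1250) = 83/776

P(the email is spam|the filter flags the email) = 83/776 ≈ 10.70%


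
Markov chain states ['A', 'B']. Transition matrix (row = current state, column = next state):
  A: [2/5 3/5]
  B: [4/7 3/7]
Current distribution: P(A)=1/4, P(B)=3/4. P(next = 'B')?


P(next=B) = Σᵢ P(now=i)×P(i→B)
= 1/4×3/5 + 3/4×3/7
= 3/20 + 9/28 = 33/70

P = 33/70 ≈ 0.4714


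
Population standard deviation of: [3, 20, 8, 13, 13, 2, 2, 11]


Mean = 72/8 = 9
  (3-9)²=36
  (20-9)²=121
  (8-9)²=1
  (13-9)²=16
  (13-9)²=16
  (2-9)²=49
  (2-9)²=49
  (11-9)²=4
Σ(x-μ)² = 292
σ² = 292/8 = 73/2

σ = √(73/2) ≈ 6.0415


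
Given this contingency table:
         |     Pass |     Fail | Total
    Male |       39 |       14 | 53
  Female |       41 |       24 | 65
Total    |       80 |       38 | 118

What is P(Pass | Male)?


P(Pass | Male) = 39/(39+14) = 39/53

P(Pass|Male) = 39/53 ≈ 73.58%


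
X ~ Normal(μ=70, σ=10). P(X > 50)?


z = (50-70)/10 = -2.0
P(X > 50) = 1 - P(Z ≤ -2.0) = 1 - 0.0228 = 0.9772

P(X > 50) ≈ 0.9772


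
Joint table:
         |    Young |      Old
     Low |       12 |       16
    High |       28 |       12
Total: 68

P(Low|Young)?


P(Low|Young) = 12/(12+28) = 12/40 = 3/10

P = 3/10 ≈ 30.00%


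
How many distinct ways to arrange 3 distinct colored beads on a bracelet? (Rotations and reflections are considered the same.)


Free circular arrangements: rotations and reflections both identified.
(n-1)!/2 = 2!/2 = 2/2 = 1

1


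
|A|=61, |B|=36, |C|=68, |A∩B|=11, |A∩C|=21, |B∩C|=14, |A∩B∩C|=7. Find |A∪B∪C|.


|A∪B∪C| = 61+36+68-11-21-14+7 = 126

|A∪B∪C| = 126


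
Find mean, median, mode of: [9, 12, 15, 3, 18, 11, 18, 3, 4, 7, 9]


Sorted: [3, 3, 4, 7, 9, 9, 11, 12, 15, 18, 18]
Mean = 109/11
Median = 9
Freq: {9: 2, 12: 1, 15: 1, 3: 2, 18: 2, 11: 1, 4: 1, 7: 1}
Mode: [3, 9, 18]

Mean=109/11, Median=9, Mode=[3, 9, 18]


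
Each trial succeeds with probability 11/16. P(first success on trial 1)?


Geometric: P(X=1) = (1-p)^(k-1)×p = (5/16)^0×11/16 = 11/16

P(X=1) = 11/16 ≈ 68.75%


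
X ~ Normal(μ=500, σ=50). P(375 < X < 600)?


z₁=(375-500)/50=-2.5, z₂=(600-500)/50=2.0
P = Φ(2.0) - Φ(-2.5) = 0.977250 - 0.006210 = 0.971040 ≈ 0.9710

P(375 < X < 600) ≈ 0.9710


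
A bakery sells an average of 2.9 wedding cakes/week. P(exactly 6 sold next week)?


Poisson(λ=2.9): P(X=6) = e^(-λ)×λ^k/k!
= e^(-2.9) × 2.9^6 / 6!
≈ 0.05502322006 × 594.823321 / 720 ≈ 0.045457

P(X=6) ≈ 0.045457 ≈ 4.55%


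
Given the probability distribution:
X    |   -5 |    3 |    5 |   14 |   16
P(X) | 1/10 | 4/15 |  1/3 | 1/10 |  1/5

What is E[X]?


E[X] = Σ x·P(X=x)
= (-5)×(1/10) + (3)×(4/15) + (5)×(1/3) + (14)×(1/10) + (16)×(1/5)
= 197/30

E[X] = 197/30


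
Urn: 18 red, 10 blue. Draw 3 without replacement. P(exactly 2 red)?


Hypergeometric: C(18,2)×C(10,1)/C(28,3)
= 153×10/3276 = 85/182

P(X=2) = 85/182 ≈ 46.70%


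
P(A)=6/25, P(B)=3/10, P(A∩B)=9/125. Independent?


P(A)×P(B) = 9/125
P(A∩B) = 9/125
Equal ✓ → Independent

Yes, independent


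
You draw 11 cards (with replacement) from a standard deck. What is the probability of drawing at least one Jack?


P(not a Jack) = 48/52 = 12/13
P(none in 11 draws) = (12/13)^11 = 743008370688/1792160394037
P(≥1 Jack) = 1 - 743008370688/1792160394037 = 1049152023349/1792160394037

P = 1049152023349/1792160394037 ≈ 58.54%


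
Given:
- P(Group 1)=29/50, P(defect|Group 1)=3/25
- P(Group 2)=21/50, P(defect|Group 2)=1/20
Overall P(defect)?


P(B) = Σ P(B|Aᵢ)×P(Aᵢ)
  3/25×29/50 = 87/1250
  1/20×21/50 = 21/1000
Sum = 453/5000

P(defect) = 453/5000 ≈ 9.06%


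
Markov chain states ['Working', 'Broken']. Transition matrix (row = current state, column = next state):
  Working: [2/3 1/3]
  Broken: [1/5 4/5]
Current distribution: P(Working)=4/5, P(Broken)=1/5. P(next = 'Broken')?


P(next=Broken) = Σᵢ P(now=i)×P(i→Broken)
= 4/5×1/3 + 1/5×4/5
= 4/15 + 4/25 = 32/75

P = 32/75 ≈ 0.4267


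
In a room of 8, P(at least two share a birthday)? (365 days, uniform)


P(all different) = Π(365-i)/365 for i=0..7
= 0.925665
P(match) = 1 - 0.925665 = 0.074335

P ≈ 0.0743 ≈ 7.43%


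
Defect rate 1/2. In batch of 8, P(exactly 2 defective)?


Binomial: P(X=2) = C(8,2)×p^2×(1-p)^6
= 28 × 1/4 × 1/64 = 7/64

P(X=2) = 7/64 ≈ 10.94%


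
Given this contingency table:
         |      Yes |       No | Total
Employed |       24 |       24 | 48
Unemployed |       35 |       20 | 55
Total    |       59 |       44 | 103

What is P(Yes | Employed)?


P(Yes | Employed) = 24/(24+24) = 24/48 = 1/2

P(Yes|Employed) = 1/2 ≈ 50.00%


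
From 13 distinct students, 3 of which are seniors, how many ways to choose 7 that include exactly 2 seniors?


Choose 2 of the 3 seniors and 5 of the other 10 students:
C(3,2)×C(10,5) = 3×252 = 756

756


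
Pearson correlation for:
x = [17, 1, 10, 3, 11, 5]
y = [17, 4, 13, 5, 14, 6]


n=6, Σx=47, Σy=59, Σxy=622, Σx²=545, Σy²=731
r = (6×622 - 47×59)/√((6×545 - 47²)(6×731 - 59²))
= 959/√(1061×905) = 959/√960205 ≈ 959/979.9005 ≈ 0.9787

r ≈ 0.9787


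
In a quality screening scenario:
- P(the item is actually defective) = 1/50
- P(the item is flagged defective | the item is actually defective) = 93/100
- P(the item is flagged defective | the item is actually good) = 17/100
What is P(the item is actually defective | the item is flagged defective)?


Using Bayes' theorem:
P(A|B) = P(B|A)·P(A) / P(B)

P(the item is flagged defective) = 93/100 × 1/50 + 17/100 × 49/50
= 93/5000 + 833/5000 = 463/2500

P(the item is actually defective|the item is flagged defective) = (93/5000) / (463/2500) = 93/926

P(the item is actually defective|the item is flagged defective) = 93/926 ≈ 10.04%


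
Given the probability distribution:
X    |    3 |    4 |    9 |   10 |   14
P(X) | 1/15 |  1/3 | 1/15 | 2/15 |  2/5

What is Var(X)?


E[X] = 136/15
E[X²] = 1546/15
Var(X) = E[X²] - (E[X])² = 1546/15 - 18496/225 = 4694/225

Var(X) = 4694/225 ≈ 20.8622


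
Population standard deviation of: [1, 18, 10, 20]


Mean = 49/4
  (1-49/4)²=2025/16
  (18-49/4)²=529/16
  (10-49/4)²=81/16
  (20-49/4)²=961/16
Σ(x-μ)² = 899/4
σ² = (899/4)/4 = 899/16

σ = √(899/16) ≈ 7.4958


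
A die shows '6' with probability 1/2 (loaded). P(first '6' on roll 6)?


Geometric: P(X=6) = (1-p)^(k-1)×p = (1/2)^5×1/2 = 1/64

P(X=6) = 1/64 ≈ 1.56%


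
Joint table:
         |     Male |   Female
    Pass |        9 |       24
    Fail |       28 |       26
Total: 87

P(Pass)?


P(Pass) = (9+24)/87 = 33/87 = 11/29

P(Pass) = 11/29 ≈ 37.93%


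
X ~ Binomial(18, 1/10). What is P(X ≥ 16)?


P(X ≥ 16) = Σ P(X=i) for i=16..18
P(X=16) = 12393/1000000000000000000
P(X=17) = 81/500000000000000000
P(X=18) = 1/1000000000000000000
Sum = 3139/250000000000000000

P(X ≥ 16) = 3139/250000000000000000 ≈ 0.00%


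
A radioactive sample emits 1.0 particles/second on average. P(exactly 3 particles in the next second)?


Poisson(λ=1.0): P(X=3) = e^(-λ)×λ^k/k!
= e^(-1.0) × 1.0^3 / 3!
≈ 0.3678794412 × 1 / 6 ≈ 0.061313

P(X=3) ≈ 0.061313 ≈ 6.13%


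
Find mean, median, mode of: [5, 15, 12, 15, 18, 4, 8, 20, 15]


Sorted: [4, 5, 8, 12, 15, 15, 15, 18, 20]
Mean = 112/9
Median = 15
Freq: {5: 1, 15: 3, 12: 1, 18: 1, 4: 1, 8: 1, 20: 1}
Mode: [15]

Mean=112/9, Median=15, Mode=15


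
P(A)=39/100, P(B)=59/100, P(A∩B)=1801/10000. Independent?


P(A)×P(B) = 2301/10000
P(A∩B) = 1801/10000
Not equal → NOT independent

No, not independent


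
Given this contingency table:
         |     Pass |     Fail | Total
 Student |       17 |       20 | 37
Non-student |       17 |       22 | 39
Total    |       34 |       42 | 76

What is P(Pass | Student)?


P(Pass | Student) = 17/(17+20) = 17/37

P(Pass|Student) = 17/37 ≈ 45.95%


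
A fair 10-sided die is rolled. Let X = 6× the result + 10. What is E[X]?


E[die] = (1+10)/2 = 11/2
E[X] = 6×11/2 + 10 = 43

E[X] = 43


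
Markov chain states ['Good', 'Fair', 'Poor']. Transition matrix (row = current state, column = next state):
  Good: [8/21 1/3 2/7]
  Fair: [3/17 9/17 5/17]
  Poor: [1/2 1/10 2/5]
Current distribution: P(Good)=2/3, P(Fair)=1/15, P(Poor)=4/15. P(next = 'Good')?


P(next=Good) = Σᵢ P(now=i)×P(i→Good)
= 2/3×8/21 + 1/15×3/17 + 4/15×1/2
= 16/63 + 1/85 + 2/15 = 2137/5355

P = 2137/5355 ≈ 0.3991


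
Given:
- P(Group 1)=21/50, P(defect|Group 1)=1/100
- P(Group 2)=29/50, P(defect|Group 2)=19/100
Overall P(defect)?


P(B) = Σ P(B|Aᵢ)×P(Aᵢ)
  1/100×21/50 = 21/5000
  19/100×29/50 = 551/5000
Sum = 143/1250

P(defect) = 143/1250 ≈ 11.44%


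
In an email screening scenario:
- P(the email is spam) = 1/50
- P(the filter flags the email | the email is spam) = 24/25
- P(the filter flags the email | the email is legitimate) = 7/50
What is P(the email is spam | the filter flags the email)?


Using Bayes' theorem:
P(A|B) = P(B|A)·P(A) / P(B)

P(the filter flags the email) = 24/25 × 1/50 + 7/50 × 49/50
= 12/625 + 343/2500 = 391/2500

P(the email is spam|the filter flags the email) = (12/625) / (391/2500) = 48/391

P(the email is spam|the filter flags the email) = 48/391 ≈ 12.28%


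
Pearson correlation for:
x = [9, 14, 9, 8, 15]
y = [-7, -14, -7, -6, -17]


n=5, Σx=55, Σy=-51, Σxy=-625, Σx²=647, Σy²=619
r = (5×(-625) - 55×(-51))/√((5×647 - 55²)(5×619 - (-51)²))
= -320/√(210×494) = -320/√103740 ≈ -320/322.0869 ≈ -0.9935

r ≈ -0.9935


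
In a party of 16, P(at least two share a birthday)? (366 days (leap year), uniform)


P(all different) = Π(366-i)/366 for i=0..15
= 0.717059
P(match) = 1 - 0.717059 = 0.282941

P ≈ 0.2829 ≈ 28.29%


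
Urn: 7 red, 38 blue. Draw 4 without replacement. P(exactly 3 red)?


Hypergeometric: C(7,3)×C(38,1)/C(45,4)
= 35×38/148995 = 38/4257

P(X=3) = 38/4257 ≈ 0.89%


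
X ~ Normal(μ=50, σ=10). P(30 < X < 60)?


z₁=(30-50)/10=-2.0, z₂=(60-50)/10=1.0
P = Φ(1.0) - Φ(-2.0) = 0.841345 - 0.022750 = 0.818595 ≈ 0.8186

P(30 < X < 60) ≈ 0.8186


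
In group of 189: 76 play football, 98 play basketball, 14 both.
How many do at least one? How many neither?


|A∪B| = 76+98-14 = 160
Neither = 189-160 = 29

At least one: 160; Neither: 29


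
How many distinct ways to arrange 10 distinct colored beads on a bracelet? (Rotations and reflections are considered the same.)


Free circular arrangements: rotations and reflections both identified.
(n-1)!/2 = 9!/2 = 362880/2 = 181440

181440


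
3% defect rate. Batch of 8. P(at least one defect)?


P(all good) = (97/100)^8 = 7837433594376961/10000000000000000
P(≥1 defect) = 2162566405623039/10000000000000000

P = 2162566405623039/10000000000000000 ≈ 21.63%


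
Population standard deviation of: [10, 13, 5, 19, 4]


Mean = 51/5
  (10-51/5)²=1/25
  (13-51/5)²=196/25
  (5-51/5)²=676/25
  (19-51/5)²=1936/25
  (4-51/5)²=961/25
Σ(x-μ)² = 754/5
σ² = (754/5)/5 = 754/25

σ = √(754/25) ≈ 5.4918


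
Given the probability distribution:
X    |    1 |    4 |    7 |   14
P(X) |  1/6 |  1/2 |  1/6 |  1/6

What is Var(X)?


E[X] = 17/3
E[X²] = 49
Var(X) = E[X²] - (E[X])² = 49 - 289/9 = 152/9

Var(X) = 152/9 ≈ 16.8889


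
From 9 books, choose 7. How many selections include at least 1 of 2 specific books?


Complement: C(9,7) - C(7,7) = 36 - 1 = 35

35


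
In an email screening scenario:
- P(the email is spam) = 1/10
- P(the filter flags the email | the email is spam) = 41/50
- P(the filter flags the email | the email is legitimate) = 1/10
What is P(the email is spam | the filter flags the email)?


Using Bayes' theorem:
P(A|B) = P(B|A)·P(A) / P(B)

P(the filter flags the email) = 41/50 × 1/10 + 1/10 × 9/10
= 41/500 + 9/100 = 43/250

P(the email is spam|the filter flags the email) = (41/500) / (43/250) = 41/86

P(the email is spam|the filter flags the email) = 41/86 ≈ 47.67%


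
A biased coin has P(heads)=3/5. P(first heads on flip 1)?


Geometric: P(X=1) = (1-p)^(k-1)×p = (2/5)^0×3/5 = 3/5

P(X=1) = 3/5 ≈ 60.00%


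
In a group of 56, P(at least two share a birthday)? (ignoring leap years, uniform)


P(all different) = Π(365-i)/365 for i=0..55
= 0.011668
P(match) = 1 - 0.011668 = 0.988332

P ≈ 0.9883 ≈ 98.83%


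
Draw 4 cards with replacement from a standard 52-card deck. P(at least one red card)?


P(not a red card) = 26/52 = 1/2
P(none in 4 draws) = (1/2)^4 = 1/16
P(≥1 red card) = 1 - 1/16 = 15/16

P = 15/16 ≈ 93.75%


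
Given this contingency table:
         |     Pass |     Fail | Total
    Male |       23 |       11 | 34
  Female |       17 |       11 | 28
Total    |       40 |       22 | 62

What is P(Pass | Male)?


P(Pass | Male) = 23/(23+11) = 23/34

P(Pass|Male) = 23/34 ≈ 67.65%


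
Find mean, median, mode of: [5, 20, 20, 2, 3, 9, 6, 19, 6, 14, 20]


Sorted: [2, 3, 5, 6, 6, 9, 14, 19, 20, 20, 20]
Mean = 124/11
Median = 9
Freq: {5: 1, 20: 3, 2: 1, 3: 1, 9: 1, 6: 2, 19: 1, 14: 1}
Mode: [20]

Mean=124/11, Median=9, Mode=20


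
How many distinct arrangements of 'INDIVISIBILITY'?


Letters: 14, freq: {'I': 6, 'N': 1, 'D': 1, 'V': 1, 'S': 1, 'B': 1, 'L': 1, 'T': 1, 'Y': 1}
14!/(6!×1!×1!×1!×1!×1!×1!×1!×1!) = 87178291200/720 = 121080960

121080960


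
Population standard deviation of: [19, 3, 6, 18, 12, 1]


Mean = 59/6
  (19-59/6)²=3025/36
  (3-59/6)²=1681/36
  (6-59/6)²=529/36
  (18-59/6)²=2401/36
  (12-59/6)²=169/36
  (1-59/6)²=2809/36
Σ(x-μ)² = 1769/6
σ² = (1769/6)/6 = 1769/36

σ = √(1769/36) ≈ 7.0099


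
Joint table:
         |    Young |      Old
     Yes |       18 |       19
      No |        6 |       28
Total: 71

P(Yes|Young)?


P(Yes|Young) = 18/(18+6) = 18/24 = 3/4

P = 3/4 ≈ 75.00%


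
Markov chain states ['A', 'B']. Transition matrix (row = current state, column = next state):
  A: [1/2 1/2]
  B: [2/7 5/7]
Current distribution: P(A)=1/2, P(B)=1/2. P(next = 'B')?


P(next=B) = Σᵢ P(now=i)×P(i→B)
= 1/2×1/2 + 1/2×5/7
= 1/4 + 5/14 = 17/28

P = 17/28 ≈ 0.6071


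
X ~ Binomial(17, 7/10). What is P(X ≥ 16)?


P(X ≥ 16) = Σ P(X=i) for i=16..17
P(X=16) = 1694879459049651/100000000000000000
P(X=17) = 232630513987207/100000000000000000
Sum = 963754986518429/50000000000000000

P(X ≥ 16) = 963754986518429/50000000000000000 ≈ 1.93%


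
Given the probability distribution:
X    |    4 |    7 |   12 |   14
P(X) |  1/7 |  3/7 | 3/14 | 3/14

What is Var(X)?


E[X] = 64/7
E[X²] = 673/7
Var(X) = E[X²] - (E[X])² = 673/7 - 4096/49 = 615/49

Var(X) = 615/49 ≈ 12.5510


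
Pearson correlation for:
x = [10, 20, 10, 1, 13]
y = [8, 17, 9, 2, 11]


n=5, Σx=54, Σy=47, Σxy=655, Σx²=770, Σy²=559
r = (5×655 - 54×47)/√((5×770 - 54²)(5×559 - 47²))
= 737/√(934×586) = 737/√547324 ≈ 737/739.8135 ≈ 0.9962

r ≈ 0.9962


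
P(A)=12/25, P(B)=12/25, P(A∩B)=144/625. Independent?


P(A)×P(B) = 144/625
P(A∩B) = 144/625
Equal ✓ → Independent

Yes, independent


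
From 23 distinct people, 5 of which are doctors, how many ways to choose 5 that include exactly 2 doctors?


Choose 2 of the 5 doctors and 3 of the other 18 people:
C(5,2)×C(18,3) = 10×816 = 8160

8160


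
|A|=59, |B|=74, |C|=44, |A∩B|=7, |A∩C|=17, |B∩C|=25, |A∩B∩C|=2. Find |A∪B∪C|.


|A∪B∪C| = 59+74+44-7-17-25+2 = 130

|A∪B∪C| = 130


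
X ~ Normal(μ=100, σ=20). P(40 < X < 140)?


z₁=(40-100)/20=-3.0, z₂=(140-100)/20=2.0
P = Φ(2.0) - Φ(-3.0) = 0.977250 - 0.001350 = 0.975900 ≈ 0.9759

P(40 < X < 140) ≈ 0.9759


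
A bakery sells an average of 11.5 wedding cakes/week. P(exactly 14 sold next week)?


Poisson(λ=11.5): P(X=14) = e^(-λ)×λ^k/k!
= e^(-11.5) × 11.5^14 / 14!
≈ 1.01300936e-05 × 7.07570576449e+14 / 87178291200 ≈ 0.082220

P(X=14) ≈ 0.082220 ≈ 8.22%


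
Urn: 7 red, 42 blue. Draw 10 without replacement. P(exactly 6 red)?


Hypergeometric: C(7,6)×C(42,4)/C(49,10)
= 7×111930/8217822536 = 195/2045252

P(X=6) = 195/2045252 ≈ 0.01%


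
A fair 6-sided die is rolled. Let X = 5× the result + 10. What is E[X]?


E[die] = (1+6)/2 = 7/2
E[X] = 5×7/2 + 10 = 55/2

E[X] = 55/2


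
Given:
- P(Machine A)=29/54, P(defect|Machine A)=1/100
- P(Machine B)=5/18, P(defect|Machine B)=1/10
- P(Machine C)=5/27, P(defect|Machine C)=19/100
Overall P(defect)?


P(B) = Σ P(B|Aᵢ)×P(Aᵢ)
  1/100×29/54 = 29/5400
  1/10×5/18 = 1/36
  19/100×5/27 = 19/540
Sum = 41/600

P(defect) = 41/600 ≈ 6.83%


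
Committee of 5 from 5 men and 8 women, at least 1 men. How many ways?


Count by #men:
  1M,4W: C(5,1)×C(8,4)=350
  2M,3W: C(5,2)×C(8,3)=560
  3M,2W: C(5,3)×C(8,2)=280
  4M,1W: C(5,4)×C(8,1)=40
  5M,0W: C(5,5)×C(8,0)=1
Total = 1231

1231


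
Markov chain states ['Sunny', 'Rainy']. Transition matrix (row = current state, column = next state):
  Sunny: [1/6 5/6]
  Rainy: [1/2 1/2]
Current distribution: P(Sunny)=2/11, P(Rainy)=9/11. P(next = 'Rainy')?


P(next=Rainy) = Σᵢ P(now=i)×P(i→Rainy)
= 2/11×5/6 + 9/11×1/2
= 5/33 + 9/22 = 37/66

P = 37/66 ≈ 0.5606


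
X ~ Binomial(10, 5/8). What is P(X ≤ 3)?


P(X ≤ 3) = Σ P(X=i) for i=0..3
P(X=0) = 59049/1073741824
P(X=1) = 492075/536870912
P(X=2) = 7381125/1073741824
P(X=3) = 4100625/134217728
Sum = 10307331/268435456

P(X ≤ 3) = 10307331/268435456 ≈ 3.84%


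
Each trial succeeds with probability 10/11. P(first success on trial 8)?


Geometric: P(X=8) = (1-p)^(k-1)×p = (1/11)^7×10/11 = 10/214358881

P(X=8) = 10/214358881 ≈ 0.00%


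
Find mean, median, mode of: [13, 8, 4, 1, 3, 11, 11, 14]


Sorted: [1, 3, 4, 8, 11, 11, 13, 14]
Mean = 65/8
Median = 19/2
Freq: {13: 1, 8: 1, 4: 1, 1: 1, 3: 1, 11: 2, 14: 1}
Mode: [11]

Mean=65/8, Median=19/2, Mode=11
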